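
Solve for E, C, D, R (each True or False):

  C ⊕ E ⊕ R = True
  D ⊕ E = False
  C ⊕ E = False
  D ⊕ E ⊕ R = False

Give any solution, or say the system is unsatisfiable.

Adding constraints 1, 2, 3, 4 mod 2: every variable appears an even number of times on the left, so the left side is 0.
But the right sides sum to 1 (mod 2). 0 ≠ 1 — the system is inconsistent.

Unsatisfiable — no assignment works.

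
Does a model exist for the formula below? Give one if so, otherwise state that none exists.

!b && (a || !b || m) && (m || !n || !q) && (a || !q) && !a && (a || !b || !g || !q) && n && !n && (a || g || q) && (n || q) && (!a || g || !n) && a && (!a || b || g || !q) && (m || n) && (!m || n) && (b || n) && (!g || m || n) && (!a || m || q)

UNSATISFIABLE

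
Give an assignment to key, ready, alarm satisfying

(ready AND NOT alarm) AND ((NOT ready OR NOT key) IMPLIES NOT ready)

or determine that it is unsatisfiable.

key=T; ready=T; alarm=F

  ready AND NOT alarm = True
    NOT alarm = True
  (NOT ready OR NOT key) IMPLIES NOT ready = True
    NOT ready OR NOT key = False
      NOT ready = False
      NOT key = False
    NOT ready = False
Both conjuncts True, so the formula holds.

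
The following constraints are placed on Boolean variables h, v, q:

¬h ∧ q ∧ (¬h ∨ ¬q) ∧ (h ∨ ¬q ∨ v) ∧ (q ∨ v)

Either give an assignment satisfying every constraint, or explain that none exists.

h=F, v=T, q=T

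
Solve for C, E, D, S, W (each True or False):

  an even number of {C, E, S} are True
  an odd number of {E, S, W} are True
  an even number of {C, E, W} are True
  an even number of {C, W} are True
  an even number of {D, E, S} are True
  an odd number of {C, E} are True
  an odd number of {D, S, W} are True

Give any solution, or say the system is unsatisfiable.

Adding constraints 1, 2, 4 mod 2: every variable appears an even number of times on the left, so the left side is 0.
But the right sides sum to 1 (mod 2). 0 ≠ 1 — the system is inconsistent.

The formula is unsatisfiable.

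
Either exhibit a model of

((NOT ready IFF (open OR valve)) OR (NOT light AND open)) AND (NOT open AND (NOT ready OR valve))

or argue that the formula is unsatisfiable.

valve: True; light: False; open: False; ready: False

  (NOT ready IFF (open OR valve)) OR (NOT light AND open) = True
    NOT ready IFF (open OR valve) = True
      NOT ready = True
      open OR valve = True
    NOT light AND open = False
      NOT light = True
  NOT open AND (NOT ready OR valve) = True
    NOT open = True
    NOT ready OR valve = True
      NOT ready = True
Both conjuncts True, so the formula holds.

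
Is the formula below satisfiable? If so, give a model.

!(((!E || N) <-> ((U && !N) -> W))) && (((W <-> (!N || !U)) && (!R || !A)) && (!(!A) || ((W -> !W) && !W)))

U = False; E = True; N = False; R = False; W = True; A = True

  !(((!E || N) <-> ((U && !N) -> W))) = True
    (!E || N) <-> ((U && !N) -> W) = False
      !E || N = False
        !E = False
      (U && !N) -> W = True
        U && !N = False
          !N = True
  ((W <-> (!N || !U)) && (!R || !A)) && (!(!A) || ((W -> !W) && !W)) = True
    (W <-> (!N || !U)) && (!R || !A) = True
      W <-> (!N || !U) = True
        !N || !U = True
          !N = True
          !U = True
      !R || !A = True
        !R = True
        !A = False
    !(!A) || ((W -> !W) && !W) = True
      !(!A) = True
        !A = False
      (W -> !W) && !W = False
        W -> !W = False
          !W = False
        !W = False
Both conjuncts True, so the formula holds.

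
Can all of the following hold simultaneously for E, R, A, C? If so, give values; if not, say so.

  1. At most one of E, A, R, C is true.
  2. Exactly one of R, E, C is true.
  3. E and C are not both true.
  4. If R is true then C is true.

E=T; R=F; A=F; C=F

  (1) {E, A, R, C}: 1 true — at most one ✓
  (2) {R, E, C}: 1 true — exactly one ✓
  (3) E=T, C=F — not both ✓
  (4) R=F ⇒ C: vacuous ✓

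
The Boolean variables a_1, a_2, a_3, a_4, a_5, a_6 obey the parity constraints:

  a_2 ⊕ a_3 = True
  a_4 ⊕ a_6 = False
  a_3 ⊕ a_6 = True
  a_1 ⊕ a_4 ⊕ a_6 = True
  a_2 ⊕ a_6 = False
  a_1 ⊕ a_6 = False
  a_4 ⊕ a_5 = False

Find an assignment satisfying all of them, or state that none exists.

a_1=T, a_2=T, a_3=F, a_4=T, a_5=T, a_6=T

a_2 ⊕ a_3 = T ⊕ F = True ✓
a_4 ⊕ a_6 = T ⊕ T = False ✓
a_3 ⊕ a_6 = F ⊕ T = True ✓
a_1 ⊕ a_4 ⊕ a_6 = T ⊕ T ⊕ T = True ✓
a_2 ⊕ a_6 = T ⊕ T = False ✓
a_1 ⊕ a_6 = T ⊕ T = False ✓
a_4 ⊕ a_5 = T ⊕ T = False ✓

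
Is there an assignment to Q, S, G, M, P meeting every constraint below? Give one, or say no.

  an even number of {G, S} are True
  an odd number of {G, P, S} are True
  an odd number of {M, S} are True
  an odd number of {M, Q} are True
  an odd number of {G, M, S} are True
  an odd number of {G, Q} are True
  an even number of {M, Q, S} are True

Adding constraints 1, 3, 4, 6 mod 2: every variable appears an even number of times on the left, so the left side is 0.
But the right sides sum to 1 (mod 2). 0 ≠ 1 — the system is inconsistent.

UNSATISFIABLE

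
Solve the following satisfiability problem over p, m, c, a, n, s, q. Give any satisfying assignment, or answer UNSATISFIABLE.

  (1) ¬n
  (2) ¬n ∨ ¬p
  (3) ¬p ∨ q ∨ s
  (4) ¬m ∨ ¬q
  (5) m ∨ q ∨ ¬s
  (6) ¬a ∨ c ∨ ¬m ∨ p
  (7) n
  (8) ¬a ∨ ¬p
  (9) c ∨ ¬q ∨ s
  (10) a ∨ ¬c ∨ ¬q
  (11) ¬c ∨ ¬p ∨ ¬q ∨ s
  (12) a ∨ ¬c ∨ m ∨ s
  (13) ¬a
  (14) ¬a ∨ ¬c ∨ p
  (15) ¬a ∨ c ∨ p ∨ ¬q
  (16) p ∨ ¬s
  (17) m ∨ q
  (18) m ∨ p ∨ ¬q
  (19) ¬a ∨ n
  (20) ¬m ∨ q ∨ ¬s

Case n = True:
  Clause (¬n) is falsified — contradiction.
Case n = False:
  Clause (n) is falsified — contradiction.
Both cases fail, so the formula is unsatisfiable.

Unsatisfiable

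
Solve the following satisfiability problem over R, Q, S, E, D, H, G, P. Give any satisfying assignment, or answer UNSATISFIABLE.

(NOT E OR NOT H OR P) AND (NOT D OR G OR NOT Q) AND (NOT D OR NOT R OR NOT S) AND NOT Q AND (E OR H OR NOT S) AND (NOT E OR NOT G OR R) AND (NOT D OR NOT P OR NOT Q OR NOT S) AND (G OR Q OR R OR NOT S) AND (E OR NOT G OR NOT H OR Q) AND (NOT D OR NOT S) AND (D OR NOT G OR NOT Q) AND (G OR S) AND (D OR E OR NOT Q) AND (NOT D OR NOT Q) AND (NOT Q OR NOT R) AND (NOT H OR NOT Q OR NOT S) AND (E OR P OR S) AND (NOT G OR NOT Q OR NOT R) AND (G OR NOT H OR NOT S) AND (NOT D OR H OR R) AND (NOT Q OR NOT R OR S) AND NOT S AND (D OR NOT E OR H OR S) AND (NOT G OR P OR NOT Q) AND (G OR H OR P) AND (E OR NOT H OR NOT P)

R=F; Q=F; S=F; E=F; D=F; H=F; G=T; P=T

Unit clause (NOT Q) forces Q = False.
Unit clause (NOT S) forces S = False.
In (G OR S) only G is left, so G = True.
Set R = False.
  then (NOT E OR NOT G OR R) forces E = False.
  then (E OR NOT G OR NOT H OR Q) forces H = False.
  then (E OR P OR S) forces P = True.
  then (NOT D OR H OR R) forces D = False.
All clauses satisfied.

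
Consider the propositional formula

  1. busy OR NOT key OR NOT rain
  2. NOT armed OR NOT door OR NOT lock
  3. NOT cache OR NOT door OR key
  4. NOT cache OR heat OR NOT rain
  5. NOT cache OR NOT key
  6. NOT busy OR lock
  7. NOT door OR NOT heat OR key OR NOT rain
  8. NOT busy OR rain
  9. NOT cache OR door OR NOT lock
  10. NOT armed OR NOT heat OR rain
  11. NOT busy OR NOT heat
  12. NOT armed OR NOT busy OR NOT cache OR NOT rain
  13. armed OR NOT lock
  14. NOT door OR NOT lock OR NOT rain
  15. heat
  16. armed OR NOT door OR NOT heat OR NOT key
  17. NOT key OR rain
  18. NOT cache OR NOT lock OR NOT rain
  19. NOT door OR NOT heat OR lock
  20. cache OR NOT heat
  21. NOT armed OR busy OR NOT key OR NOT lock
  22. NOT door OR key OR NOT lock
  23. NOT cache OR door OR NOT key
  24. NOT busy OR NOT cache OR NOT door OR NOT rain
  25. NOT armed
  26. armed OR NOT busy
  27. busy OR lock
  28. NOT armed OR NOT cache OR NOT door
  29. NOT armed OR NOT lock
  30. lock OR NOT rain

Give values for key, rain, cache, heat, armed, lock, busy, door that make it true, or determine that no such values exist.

UNSATISFIABLE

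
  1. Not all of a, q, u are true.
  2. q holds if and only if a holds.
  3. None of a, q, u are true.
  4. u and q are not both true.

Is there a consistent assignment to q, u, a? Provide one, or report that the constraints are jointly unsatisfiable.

q=F, u=F, a=F

  (1) {a, q, u}: 0/3 true — not all ✓
  (2) q=F, a=F — same ✓
  (3) {a, q, u}: 0 true — none ✓
  (4) u=F, q=F — not both ✓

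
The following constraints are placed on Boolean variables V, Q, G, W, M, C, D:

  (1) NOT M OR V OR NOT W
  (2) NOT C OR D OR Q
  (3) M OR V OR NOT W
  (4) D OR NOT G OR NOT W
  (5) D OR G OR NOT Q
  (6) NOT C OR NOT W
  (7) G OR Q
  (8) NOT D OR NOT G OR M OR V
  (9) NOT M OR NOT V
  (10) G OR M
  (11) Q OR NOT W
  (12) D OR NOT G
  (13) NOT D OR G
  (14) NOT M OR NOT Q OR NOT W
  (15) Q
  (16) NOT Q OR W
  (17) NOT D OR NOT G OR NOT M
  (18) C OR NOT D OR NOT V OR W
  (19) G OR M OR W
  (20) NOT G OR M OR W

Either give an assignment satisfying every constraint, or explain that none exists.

Unit clause (Q) forces Q = True.
In (NOT Q OR W) only W is left, so W = True.
In (NOT C OR NOT W) only NOT C is left, so C = False.
In (NOT M OR NOT Q OR NOT W) only NOT M is left, so M = False.
In (M OR V OR NOT W) only V is left, so V = True.
In (G OR M) only G is left, so G = True.
In (D OR NOT G) only D is left, so D = True.
All clauses satisfied.

V = True; Q = True; G = True; W = True; M = False; C = False; D = True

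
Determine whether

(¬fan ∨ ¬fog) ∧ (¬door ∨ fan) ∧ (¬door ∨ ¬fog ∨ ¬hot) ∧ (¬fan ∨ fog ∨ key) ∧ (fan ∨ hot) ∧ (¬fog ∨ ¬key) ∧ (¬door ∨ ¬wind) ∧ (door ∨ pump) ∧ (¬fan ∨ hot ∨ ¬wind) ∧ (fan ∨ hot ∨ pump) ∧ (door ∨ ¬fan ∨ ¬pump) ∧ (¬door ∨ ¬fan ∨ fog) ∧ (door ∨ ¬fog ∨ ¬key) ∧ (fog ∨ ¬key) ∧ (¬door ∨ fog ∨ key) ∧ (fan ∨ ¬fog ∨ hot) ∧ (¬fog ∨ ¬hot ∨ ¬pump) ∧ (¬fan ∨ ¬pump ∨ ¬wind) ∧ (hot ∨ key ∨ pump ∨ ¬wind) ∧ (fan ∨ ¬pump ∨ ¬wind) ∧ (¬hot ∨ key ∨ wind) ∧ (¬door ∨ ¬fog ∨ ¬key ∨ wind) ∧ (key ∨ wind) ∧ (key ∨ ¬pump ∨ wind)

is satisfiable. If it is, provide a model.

Case wind = True:
  (¬door ∨ ¬wind) forces door = False.
  (door ∨ pump) forces pump = True.
  (door ∨ ¬fan ∨ ¬pump) forces fan = False.
  Clause (fan ∨ ¬pump ∨ ¬wind) is falsified — contradiction.
Case wind = False:
  (key ∨ wind) forces key = True.
  (¬fog ∨ ¬key) forces fog = False.
  Clause (fog ∨ ¬key) is falsified — contradiction.
Both cases fail, so the formula is unsatisfiable.

Unsatisfiable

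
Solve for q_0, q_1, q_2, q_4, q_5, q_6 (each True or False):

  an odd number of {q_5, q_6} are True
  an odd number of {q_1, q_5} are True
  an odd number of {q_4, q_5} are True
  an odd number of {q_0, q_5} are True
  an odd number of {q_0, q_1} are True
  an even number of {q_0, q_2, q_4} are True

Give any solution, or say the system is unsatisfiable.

Adding constraints 2, 4, 5 mod 2: every variable appears an even number of times on the left, so the left side is 0.
But the right sides sum to 1 (mod 2). 0 ≠ 1 — the system is inconsistent.

No satisfying assignment exists.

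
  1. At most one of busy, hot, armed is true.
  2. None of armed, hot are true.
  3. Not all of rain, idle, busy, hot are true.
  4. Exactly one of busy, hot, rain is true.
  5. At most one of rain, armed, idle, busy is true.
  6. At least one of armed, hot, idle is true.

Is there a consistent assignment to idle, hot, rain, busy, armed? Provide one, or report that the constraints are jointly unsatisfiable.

Case armed = True:
  Constraint (2) is violated (armed=T) — contradiction.
Case armed = False:
  (2) forces hot = False.
  (6) with armed=F, hot=F forces idle = True.
  (5) with idle=T forces rain = False.
  (4) with hot=F, rain=F forces busy = True.
  Constraint (5) is violated (idle=T, busy=T) — contradiction.
Both cases fail — unsatisfiable.

The formula is unsatisfiable.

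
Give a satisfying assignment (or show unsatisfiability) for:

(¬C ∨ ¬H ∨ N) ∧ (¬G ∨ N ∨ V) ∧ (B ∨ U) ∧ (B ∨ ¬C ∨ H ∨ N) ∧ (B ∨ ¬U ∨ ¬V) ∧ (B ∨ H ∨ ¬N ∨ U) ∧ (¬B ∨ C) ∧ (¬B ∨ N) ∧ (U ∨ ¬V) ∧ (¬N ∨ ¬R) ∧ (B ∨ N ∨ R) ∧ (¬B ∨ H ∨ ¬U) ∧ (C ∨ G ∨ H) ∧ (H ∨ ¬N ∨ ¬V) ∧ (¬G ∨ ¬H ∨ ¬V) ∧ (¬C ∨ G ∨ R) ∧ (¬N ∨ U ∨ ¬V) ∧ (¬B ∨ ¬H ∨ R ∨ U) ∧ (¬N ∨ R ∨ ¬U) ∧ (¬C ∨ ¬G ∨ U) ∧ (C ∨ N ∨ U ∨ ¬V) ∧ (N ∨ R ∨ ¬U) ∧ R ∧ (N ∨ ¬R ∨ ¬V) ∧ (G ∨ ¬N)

Unit clause (R) forces R = True.
In (¬N ∨ ¬R) only ¬N is left, so N = False.
In (N ∨ ¬R ∨ ¬V) only ¬V is left, so V = False.
In (¬G ∨ N ∨ V) only ¬G is left, so G = False.
In (¬B ∨ N) only ¬B is left, so B = False.
In (B ∨ U) only U is left, so U = True.
Try H = False:
  (B ∨ ¬C ∨ H ∨ N) forces C = False.
  clause (C ∨ G ∨ H) is falsified — backtrack.
So H = True.
  then (¬C ∨ ¬H ∨ N) forces C = False.
All clauses satisfied.

R: True, B: False, V: False, U: True, G: False, H: True, C: False, N: False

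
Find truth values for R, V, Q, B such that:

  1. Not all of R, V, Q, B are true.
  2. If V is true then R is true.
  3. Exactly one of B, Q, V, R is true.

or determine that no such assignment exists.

R = True; V = False; Q = False; B = False

  (1) {R, V, Q, B}: 1/4 true — not all ✓
  (2) V=F ⇒ R: vacuous ✓
  (3) {B, Q, V, R}: 1 true — exactly one ✓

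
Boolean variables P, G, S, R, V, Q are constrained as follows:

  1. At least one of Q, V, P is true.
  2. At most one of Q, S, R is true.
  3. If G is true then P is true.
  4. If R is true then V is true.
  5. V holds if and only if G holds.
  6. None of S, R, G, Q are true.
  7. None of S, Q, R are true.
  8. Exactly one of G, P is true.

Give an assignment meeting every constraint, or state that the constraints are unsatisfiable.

P=T, G=F, S=F, R=F, V=F, Q=F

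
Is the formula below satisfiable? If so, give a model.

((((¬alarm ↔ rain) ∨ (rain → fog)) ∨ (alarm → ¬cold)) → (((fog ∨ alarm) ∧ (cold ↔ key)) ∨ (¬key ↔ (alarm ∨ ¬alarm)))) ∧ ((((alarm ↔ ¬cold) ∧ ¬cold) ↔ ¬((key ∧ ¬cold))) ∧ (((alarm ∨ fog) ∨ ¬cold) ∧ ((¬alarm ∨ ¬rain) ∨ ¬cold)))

key = False, cold = False, rain = True, alarm = True, fog = True

  (((¬alarm ↔ rain) ∨ (rain → fog)) ∨ (alarm → ¬cold)) → (((fog ∨ alarm) ∧ (cold ↔ key)) ∨ (¬key ↔ (alarm ∨ ¬alarm))) = True
    ((¬alarm ↔ rain) ∨ (rain → fog)) ∨ (alarm → ¬cold) = True
      (¬alarm ↔ rain) ∨ (rain → fog) = True
        ¬alarm ↔ rain = False
          ¬alarm = False
        rain → fog = True
      alarm → ¬cold = True
        ¬cold = True
    ((fog ∨ alarm) ∧ (cold ↔ key)) ∨ (¬key ↔ (alarm ∨ ¬alarm)) = True
      (fog ∨ alarm) ∧ (cold ↔ key) = True
        fog ∨ alarm = True
        cold ↔ key = True
      ¬key ↔ (alarm ∨ ¬alarm) = True
        ¬key = True
        alarm ∨ ¬alarm = True
          ¬alarm = False
  (((alarm ↔ ¬cold) ∧ ¬cold) ↔ ¬((key ∧ ¬cold))) ∧ (((alarm ∨ fog) ∨ ¬cold) ∧ ((¬alarm ∨ ¬rain) ∨ ¬cold)) = True
    ((alarm ↔ ¬cold) ∧ ¬cold) ↔ ¬((key ∧ ¬cold)) = True
      (alarm ↔ ¬cold) ∧ ¬cold = True
        alarm ↔ ¬cold = True
          ¬cold = True
        ¬cold = True
      ¬((key ∧ ¬cold)) = True
        key ∧ ¬cold = False
          ¬cold = True
    ((alarm ∨ fog) ∨ ¬cold) ∧ ((¬alarm ∨ ¬rain) ∨ ¬cold) = True
      (alarm ∨ fog) ∨ ¬cold = True
        alarm ∨ fog = True
        ¬cold = True
      (¬alarm ∨ ¬rain) ∨ ¬cold = True
        ¬alarm ∨ ¬rain = False
          ¬alarm = False
          ¬rain = False
        ¬cold = True
Both conjuncts True, so the formula holds.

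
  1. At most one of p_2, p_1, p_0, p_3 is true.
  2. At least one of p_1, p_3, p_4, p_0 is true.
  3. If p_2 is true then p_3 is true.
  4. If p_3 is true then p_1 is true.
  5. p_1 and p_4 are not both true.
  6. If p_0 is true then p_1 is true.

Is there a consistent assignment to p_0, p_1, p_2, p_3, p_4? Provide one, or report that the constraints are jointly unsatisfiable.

p_0 = False, p_1 = False, p_2 = False, p_3 = False, p_4 = True

  (1) {p_2, p_1, p_0, p_3}: 0 true — at most one ✓
  (2) {p_1, p_3, p_4, p_0}: 1 true — at least one ✓
  (3) p_2=F ⇒ p_3: vacuous ✓
  (4) p_3=F ⇒ p_1: vacuous ✓
  (5) p_1=F, p_4=T — not both ✓
  (6) p_0=F ⇒ p_1: vacuous ✓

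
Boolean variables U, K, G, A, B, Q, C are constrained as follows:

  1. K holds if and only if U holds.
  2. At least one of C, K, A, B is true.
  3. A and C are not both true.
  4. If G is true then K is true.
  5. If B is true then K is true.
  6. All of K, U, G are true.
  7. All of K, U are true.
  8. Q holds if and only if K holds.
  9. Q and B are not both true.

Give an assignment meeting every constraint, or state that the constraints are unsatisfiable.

U=T, K=T, G=T, A=F, B=F, Q=T, C=F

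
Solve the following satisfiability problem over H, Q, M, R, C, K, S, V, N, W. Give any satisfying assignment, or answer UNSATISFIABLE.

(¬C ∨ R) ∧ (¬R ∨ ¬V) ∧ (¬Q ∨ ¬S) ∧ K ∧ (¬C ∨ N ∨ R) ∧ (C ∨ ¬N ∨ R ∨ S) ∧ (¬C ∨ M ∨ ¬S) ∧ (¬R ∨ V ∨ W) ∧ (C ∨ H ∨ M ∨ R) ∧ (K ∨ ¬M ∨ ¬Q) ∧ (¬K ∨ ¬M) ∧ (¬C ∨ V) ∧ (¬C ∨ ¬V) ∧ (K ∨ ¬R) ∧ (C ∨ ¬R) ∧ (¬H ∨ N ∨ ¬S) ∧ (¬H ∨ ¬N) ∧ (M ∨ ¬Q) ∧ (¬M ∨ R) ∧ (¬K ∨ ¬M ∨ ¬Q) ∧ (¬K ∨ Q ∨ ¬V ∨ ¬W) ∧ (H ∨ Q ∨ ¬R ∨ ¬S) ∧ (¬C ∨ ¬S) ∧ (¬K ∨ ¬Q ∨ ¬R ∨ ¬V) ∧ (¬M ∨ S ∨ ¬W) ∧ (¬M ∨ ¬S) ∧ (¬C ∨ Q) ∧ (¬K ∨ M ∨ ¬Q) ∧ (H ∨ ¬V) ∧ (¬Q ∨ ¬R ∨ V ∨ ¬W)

Unit clause (K) forces K = True.
In (¬K ∨ ¬M) only ¬M is left, so M = False.
In (M ∨ ¬Q) only ¬Q is left, so Q = False.
In (¬C ∨ Q) only ¬C is left, so C = False.
In (C ∨ ¬R) only ¬R is left, so R = False.
In (C ∨ H ∨ M ∨ R) only H is left, so H = True.
In (¬H ∨ ¬N) only ¬N is left, so N = False.
In (¬H ∨ N ∨ ¬S) only ¬S is left, so S = False.
Set V = True.
  then (¬K ∨ Q ∨ ¬V ∨ ¬W) forces W = False.
All clauses satisfied.

H: True; Q: False; M: False; R: False; C: False; K: True; S: False; V: True; N: False; W: False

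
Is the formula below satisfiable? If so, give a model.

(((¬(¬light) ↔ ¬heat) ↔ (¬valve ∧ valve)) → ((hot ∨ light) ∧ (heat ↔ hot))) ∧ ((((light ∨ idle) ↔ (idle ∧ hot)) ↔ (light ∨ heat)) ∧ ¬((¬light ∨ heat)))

light = True, idle = True, heat = False, hot = True, valve = False

  ((¬(¬light) ↔ ¬heat) ↔ (¬valve ∧ valve)) → ((hot ∨ light) ∧ (heat ↔ hot)) = True
    (¬(¬light) ↔ ¬heat) ↔ (¬valve ∧ valve) = False
      ¬(¬light) ↔ ¬heat = True
        ¬(¬light) = True
          ¬light = False
        ¬heat = True
      ¬valve ∧ valve = False
        ¬valve = True
    (hot ∨ light) ∧ (heat ↔ hot) = False
      hot ∨ light = True
      heat ↔ hot = False
  (((light ∨ idle) ↔ (idle ∧ hot)) ↔ (light ∨ heat)) ∧ ¬((¬light ∨ heat)) = True
    ((light ∨ idle) ↔ (idle ∧ hot)) ↔ (light ∨ heat) = True
      (light ∨ idle) ↔ (idle ∧ hot) = True
        light ∨ idle = True
        idle ∧ hot = True
      light ∨ heat = True
    ¬((¬light ∨ heat)) = True
      ¬light ∨ heat = False
        ¬light = False
Both conjuncts True, so the formula holds.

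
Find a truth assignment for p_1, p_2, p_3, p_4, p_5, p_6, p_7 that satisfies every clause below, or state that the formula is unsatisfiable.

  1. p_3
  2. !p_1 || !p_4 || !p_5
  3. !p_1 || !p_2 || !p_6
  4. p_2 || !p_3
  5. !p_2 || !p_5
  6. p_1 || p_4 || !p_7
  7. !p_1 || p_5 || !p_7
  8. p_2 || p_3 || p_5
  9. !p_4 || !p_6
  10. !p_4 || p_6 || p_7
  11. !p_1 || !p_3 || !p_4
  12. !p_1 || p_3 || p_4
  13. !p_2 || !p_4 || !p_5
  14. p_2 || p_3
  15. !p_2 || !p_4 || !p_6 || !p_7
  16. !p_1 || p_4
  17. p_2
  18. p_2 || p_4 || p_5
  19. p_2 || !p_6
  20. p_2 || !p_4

Unit clause (p_3) forces p_3 = True.
In (p_2 || !p_3) only p_2 is left, so p_2 = True.
In (!p_2 || !p_5) only !p_5 is left, so p_5 = False.
Try p_1 = True:
  (!p_1 || !p_2 || !p_6) forces p_6 = False.
  (!p_1 || p_5 || !p_7) forces p_7 = False.
  (!p_4 || p_6 || p_7) forces p_4 = False.
  clause (!p_1 || p_4) is falsified — backtrack.
So p_1 = False.
Set p_4 = False.
  then (p_1 || p_4 || !p_7) forces p_7 = False.
Set p_6 = True.
All clauses satisfied.

p_1=F, p_2=T, p_3=T, p_4=F, p_5=F, p_6=T, p_7=F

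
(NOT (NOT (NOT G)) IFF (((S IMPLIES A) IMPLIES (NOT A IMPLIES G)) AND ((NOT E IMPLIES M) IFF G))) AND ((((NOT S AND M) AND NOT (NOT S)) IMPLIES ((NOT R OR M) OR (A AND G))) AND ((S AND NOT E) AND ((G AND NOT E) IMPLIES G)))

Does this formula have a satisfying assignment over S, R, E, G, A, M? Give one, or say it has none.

S=T; R=F; E=F; G=F; A=F; M=F

  NOT (NOT (NOT G)) IFF (((S IMPLIES A) IMPLIES (NOT A IMPLIES G)) AND ((NOT E IMPLIES M) IFF G)) = True
    NOT (NOT (NOT G)) = True
      NOT (NOT G) = False
        NOT G = True
    ((S IMPLIES A) IMPLIES (NOT A IMPLIES G)) AND ((NOT E IMPLIES M) IFF G) = True
      (S IMPLIES A) IMPLIES (NOT A IMPLIES G) = True
        S IMPLIES A = False
        NOT A IMPLIES G = False
          NOT A = True
      (NOT E IMPLIES M) IFF G = True
        NOT E IMPLIES M = False
          NOT E = True
  (((NOT S AND M) AND NOT (NOT S)) IMPLIES ((NOT R OR M) OR (A AND G))) AND ((S AND NOT E) AND ((G AND NOT E) IMPLIES G)) = True
    ((NOT S AND M) AND NOT (NOT S)) IMPLIES ((NOT R OR M) OR (A AND G)) = True
      (NOT S AND M) AND NOT (NOT S) = False
        NOT S AND M = False
          NOT S = False
        NOT (NOT S) = True
          NOT S = False
      (NOT R OR M) OR (A AND G) = True
        NOT R OR M = True
          NOT R = True
        A AND G = False
    (S AND NOT E) AND ((G AND NOT E) IMPLIES G) = True
      S AND NOT E = True
        NOT E = True
      (G AND NOT E) IMPLIES G = True
        G AND NOT E = False
          NOT E = True
Both conjuncts True, so the formula holds.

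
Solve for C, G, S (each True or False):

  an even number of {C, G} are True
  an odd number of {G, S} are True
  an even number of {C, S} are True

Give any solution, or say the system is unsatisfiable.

Unsatisfiable — no assignment works.

Adding constraints 1, 2, 3 mod 2: every variable appears an even number of times on the left, so the left side is 0.
But the right sides sum to 1 (mod 2). 0 ≠ 1 — the system is inconsistent.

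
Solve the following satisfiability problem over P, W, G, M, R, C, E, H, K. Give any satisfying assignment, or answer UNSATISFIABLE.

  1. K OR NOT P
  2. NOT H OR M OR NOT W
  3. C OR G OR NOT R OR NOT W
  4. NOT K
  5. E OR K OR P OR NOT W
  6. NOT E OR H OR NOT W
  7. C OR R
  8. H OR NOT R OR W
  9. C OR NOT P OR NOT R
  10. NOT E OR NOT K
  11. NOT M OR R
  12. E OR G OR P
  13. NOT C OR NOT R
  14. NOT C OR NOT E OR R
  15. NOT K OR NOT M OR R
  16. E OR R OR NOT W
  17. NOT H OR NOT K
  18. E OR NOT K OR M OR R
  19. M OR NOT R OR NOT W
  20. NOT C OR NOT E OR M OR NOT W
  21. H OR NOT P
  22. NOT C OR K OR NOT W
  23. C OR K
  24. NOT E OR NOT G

Unit clause (NOT K) forces K = False.
In (C OR K) only C is left, so C = True.
In (K OR NOT P) only NOT P is left, so P = False.
In (NOT C OR NOT R) only NOT R is left, so R = False.
In (NOT C OR NOT E OR R) only NOT E is left, so E = False.
In (E OR R OR NOT W) only NOT W is left, so W = False.
In (NOT M OR R) only NOT M is left, so M = False.
In (E OR G OR P) only G is left, so G = True.
Set H = False.
All clauses satisfied.

P = False, W = False, G = True, M = False, R = False, C = True, E = False, H = False, K = False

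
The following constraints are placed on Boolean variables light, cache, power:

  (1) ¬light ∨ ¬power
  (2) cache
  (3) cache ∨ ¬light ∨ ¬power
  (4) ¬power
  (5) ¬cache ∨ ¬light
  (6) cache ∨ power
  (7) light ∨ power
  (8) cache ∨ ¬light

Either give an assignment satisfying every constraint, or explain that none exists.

Case cache = True:
  (¬power) forces power = False.
  (¬cache ∨ ¬light) forces light = False.
  Clause (light ∨ power) is falsified — contradiction.
Case cache = False:
  Clause (cache) is falsified — contradiction.
Both cases fail, so the formula is unsatisfiable.

No satisfying assignment exists.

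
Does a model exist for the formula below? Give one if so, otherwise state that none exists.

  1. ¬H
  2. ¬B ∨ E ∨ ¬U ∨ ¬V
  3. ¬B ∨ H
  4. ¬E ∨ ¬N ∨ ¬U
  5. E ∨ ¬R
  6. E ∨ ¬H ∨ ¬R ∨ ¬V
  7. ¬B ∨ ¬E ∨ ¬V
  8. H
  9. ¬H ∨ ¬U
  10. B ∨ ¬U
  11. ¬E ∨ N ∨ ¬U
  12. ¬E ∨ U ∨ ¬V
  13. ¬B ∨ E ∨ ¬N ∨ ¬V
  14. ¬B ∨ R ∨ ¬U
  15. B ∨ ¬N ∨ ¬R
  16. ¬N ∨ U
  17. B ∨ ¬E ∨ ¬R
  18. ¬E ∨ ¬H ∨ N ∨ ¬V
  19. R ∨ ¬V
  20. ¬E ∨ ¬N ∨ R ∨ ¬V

No satisfying assignment exists.

Case H = True:
  Clause (¬H) is falsified — contradiction.
Case H = False:
  Clause (H) is falsified — contradiction.
Both cases fail, so the formula is unsatisfiable.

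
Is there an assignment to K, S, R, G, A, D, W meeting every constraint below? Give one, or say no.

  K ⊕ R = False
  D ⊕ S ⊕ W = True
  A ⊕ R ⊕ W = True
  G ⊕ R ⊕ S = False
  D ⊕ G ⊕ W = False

K: True, S: False, R: True, G: True, A: True, D: False, W: True

K ⊕ R = T ⊕ T = False ✓
D ⊕ S ⊕ W = F ⊕ F ⊕ T = True ✓
A ⊕ R ⊕ W = T ⊕ T ⊕ T = True ✓
G ⊕ R ⊕ S = T ⊕ T ⊕ F = False ✓
D ⊕ G ⊕ W = F ⊕ T ⊕ T = False ✓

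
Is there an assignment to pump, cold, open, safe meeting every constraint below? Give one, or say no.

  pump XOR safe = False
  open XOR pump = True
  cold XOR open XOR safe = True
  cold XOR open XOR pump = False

UNSATISFIABLE

Adding constraints 1, 3, 4 mod 2: every variable appears an even number of times on the left, so the left side is 0.
But the right sides sum to 1 (mod 2). 0 ≠ 1 — the system is inconsistent.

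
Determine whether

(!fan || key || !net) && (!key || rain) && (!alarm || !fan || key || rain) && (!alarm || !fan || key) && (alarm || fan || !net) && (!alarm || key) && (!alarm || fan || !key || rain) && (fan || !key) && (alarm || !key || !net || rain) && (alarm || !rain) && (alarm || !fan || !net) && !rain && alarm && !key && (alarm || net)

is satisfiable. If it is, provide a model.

No satisfying assignment exists.

Case alarm = True:
  (!alarm || key) forces key = True.
  Clause (!key) is falsified — contradiction.
Case alarm = False:
  Clause (alarm) is falsified — contradiction.
Both cases fail, so the formula is unsatisfiable.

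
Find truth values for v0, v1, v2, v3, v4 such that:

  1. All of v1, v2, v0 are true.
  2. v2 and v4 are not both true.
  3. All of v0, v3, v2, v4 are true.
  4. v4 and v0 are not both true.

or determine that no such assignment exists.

Case v4 = True:
  (1) forces v1 = True.
  (1) forces v2 = True.
  Constraint (2) is violated (v2=T, v4=T) — contradiction.
Case v4 = False:
  Constraint (3) is violated (v4=F) — contradiction.
Both cases fail — unsatisfiable.

Unsatisfiable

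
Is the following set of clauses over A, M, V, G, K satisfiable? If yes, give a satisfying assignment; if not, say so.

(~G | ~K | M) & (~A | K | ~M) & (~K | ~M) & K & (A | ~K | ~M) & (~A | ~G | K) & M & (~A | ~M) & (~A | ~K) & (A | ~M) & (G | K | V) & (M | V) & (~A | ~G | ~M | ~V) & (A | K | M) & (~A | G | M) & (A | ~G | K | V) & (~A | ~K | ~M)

Unsatisfiable — no assignment works.

Case M = True:
  (~K | ~M) forces K = False.
  Clause (K) is falsified — contradiction.
Case M = False:
  Clause (M) is falsified — contradiction.
Both cases fail, so the formula is unsatisfiable.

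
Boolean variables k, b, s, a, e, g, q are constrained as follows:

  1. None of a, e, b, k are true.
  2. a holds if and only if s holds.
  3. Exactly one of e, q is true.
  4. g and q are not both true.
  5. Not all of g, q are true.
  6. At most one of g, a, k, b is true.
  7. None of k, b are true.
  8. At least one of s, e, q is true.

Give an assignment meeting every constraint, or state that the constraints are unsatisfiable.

k = False, b = False, s = False, a = False, e = False, g = False, q = True

  (1) {a, e, b, k}: 0 true — none ✓
  (2) a=F, s=F — same ✓
  (3) {e, q}: 1 true — exactly one ✓
  (4) g=F, q=T — not both ✓
  (5) {g, q}: 1/2 true — not all ✓
  (6) {g, a, k, b}: 0 true — at most one ✓
  (7) {k, b}: 0 true — none ✓
  (8) {s, e, q}: 1 true — at least one ✓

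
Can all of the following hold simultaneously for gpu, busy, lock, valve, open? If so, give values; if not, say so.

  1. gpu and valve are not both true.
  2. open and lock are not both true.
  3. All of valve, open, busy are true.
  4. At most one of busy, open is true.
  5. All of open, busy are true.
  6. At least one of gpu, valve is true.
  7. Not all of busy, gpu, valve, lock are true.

Case busy = True:
  (3) forces valve = True.
  (1) with valve=T forces gpu = False.
  (3) forces open = True.
  Constraint (4) is violated (busy=T, open=T) — contradiction.
Case busy = False:
  Constraint (3) is violated (busy=F) — contradiction.
Both cases fail — unsatisfiable.

No satisfying assignment exists.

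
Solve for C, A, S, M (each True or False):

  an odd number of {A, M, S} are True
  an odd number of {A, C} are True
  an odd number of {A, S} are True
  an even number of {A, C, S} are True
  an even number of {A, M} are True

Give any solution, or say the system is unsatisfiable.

C = True; A = False; S = True; M = False

{A, M, S}: 1 true → odd ✓
{A, C}: 1 true → odd ✓
{A, S}: 1 true → odd ✓
{A, C, S}: 2 true → even ✓
{A, M}: 0 true → even ✓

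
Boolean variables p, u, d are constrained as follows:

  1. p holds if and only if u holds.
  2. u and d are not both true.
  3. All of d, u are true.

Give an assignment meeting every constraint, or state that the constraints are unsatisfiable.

Unsatisfiable — no assignment works.

Case d = True:
  (2) with d=T forces u = False.
  Constraint (3) is violated (u=F) — contradiction.
Case d = False:
  Constraint (3) is violated (d=F) — contradiction.
Both cases fail — unsatisfiable.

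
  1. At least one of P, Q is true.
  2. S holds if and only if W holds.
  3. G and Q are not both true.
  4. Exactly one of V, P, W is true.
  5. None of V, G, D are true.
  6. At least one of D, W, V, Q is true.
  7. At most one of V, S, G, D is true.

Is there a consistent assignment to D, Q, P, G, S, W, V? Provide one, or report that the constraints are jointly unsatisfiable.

D=F, Q=T, P=T, G=F, S=F, W=F, V=F

  (1) {P, Q}: 2 true — at least one ✓
  (2) S=F, W=F — same ✓
  (3) G=F, Q=T — not both ✓
  (4) {V, P, W}: 1 true — exactly one ✓
  (5) {V, G, D}: 0 true — none ✓
  (6) {D, W, V, Q}: 1 true — at least one ✓
  (7) {V, S, G, D}: 0 true — at most one ✓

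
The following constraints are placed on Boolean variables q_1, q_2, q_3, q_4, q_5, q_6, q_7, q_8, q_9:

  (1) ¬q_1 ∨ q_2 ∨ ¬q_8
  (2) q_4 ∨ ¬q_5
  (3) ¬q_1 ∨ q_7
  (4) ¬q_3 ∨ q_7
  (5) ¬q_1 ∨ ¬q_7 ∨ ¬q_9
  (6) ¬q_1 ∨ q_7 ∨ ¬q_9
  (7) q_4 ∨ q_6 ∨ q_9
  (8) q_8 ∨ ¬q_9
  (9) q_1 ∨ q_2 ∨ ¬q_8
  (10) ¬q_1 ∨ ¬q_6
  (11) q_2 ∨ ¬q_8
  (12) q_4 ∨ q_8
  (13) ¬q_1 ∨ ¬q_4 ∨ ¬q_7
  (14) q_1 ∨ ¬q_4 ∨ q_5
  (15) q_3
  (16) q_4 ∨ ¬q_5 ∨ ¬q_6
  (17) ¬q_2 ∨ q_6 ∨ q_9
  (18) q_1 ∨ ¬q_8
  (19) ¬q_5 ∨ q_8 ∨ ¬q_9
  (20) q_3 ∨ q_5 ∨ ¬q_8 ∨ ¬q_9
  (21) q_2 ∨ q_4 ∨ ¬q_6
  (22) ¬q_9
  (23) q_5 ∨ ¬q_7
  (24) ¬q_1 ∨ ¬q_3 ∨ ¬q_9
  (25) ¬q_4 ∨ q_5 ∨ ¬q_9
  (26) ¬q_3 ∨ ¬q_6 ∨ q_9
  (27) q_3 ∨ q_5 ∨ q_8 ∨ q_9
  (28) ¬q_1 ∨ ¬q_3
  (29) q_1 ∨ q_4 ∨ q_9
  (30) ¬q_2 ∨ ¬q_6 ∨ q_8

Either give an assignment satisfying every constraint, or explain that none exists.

Unit clause (q_3) forces q_3 = True.
Unit clause (¬q_9) forces q_9 = False.
In (¬q_3 ∨ ¬q_6 ∨ q_9) only ¬q_6 is left, so q_6 = False.
In (¬q_1 ∨ ¬q_3) only ¬q_1 is left, so q_1 = False.
In (q_1 ∨ q_4 ∨ q_9) only q_4 is left, so q_4 = True.
In (¬q_3 ∨ q_7) only q_7 is left, so q_7 = True.
In (q_1 ∨ ¬q_4 ∨ q_5) only q_5 is left, so q_5 = True.
In (¬q_2 ∨ q_6 ∨ q_9) only ¬q_2 is left, so q_2 = False.
In (q_1 ∨ ¬q_8) only ¬q_8 is left, so q_8 = False.
All clauses satisfied.

q_1 = False, q_2 = False, q_3 = True, q_4 = True, q_5 = True, q_6 = False, q_7 = True, q_8 = False, q_9 = False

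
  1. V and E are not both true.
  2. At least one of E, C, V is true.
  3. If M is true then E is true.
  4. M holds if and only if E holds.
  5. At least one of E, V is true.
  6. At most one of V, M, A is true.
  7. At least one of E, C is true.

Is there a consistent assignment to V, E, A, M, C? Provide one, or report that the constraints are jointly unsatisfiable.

V=F; E=T; A=F; M=T; C=F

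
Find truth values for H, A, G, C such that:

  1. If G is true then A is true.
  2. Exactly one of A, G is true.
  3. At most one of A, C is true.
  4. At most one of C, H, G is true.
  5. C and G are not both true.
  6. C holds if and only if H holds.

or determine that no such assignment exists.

H=F, A=T, G=F, C=F

  (1) G=F ⇒ A: vacuous ✓
  (2) {A, G}: 1 true — exactly one ✓
  (3) {A, C}: 1 true — at most one ✓
  (4) {C, H, G}: 0 true — at most one ✓
  (5) C=F, G=F — not both ✓
  (6) C=F, H=F — same ✓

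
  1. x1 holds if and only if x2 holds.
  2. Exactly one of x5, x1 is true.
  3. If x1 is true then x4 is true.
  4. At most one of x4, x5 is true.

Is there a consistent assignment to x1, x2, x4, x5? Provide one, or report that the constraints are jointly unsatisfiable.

x1 = False, x2 = False, x4 = False, x5 = True

  (1) x1=F, x2=F — same ✓
  (2) {x5, x1}: 1 true — exactly one ✓
  (3) x1=F ⇒ x4: vacuous ✓
  (4) {x4, x5}: 1 true — at most one ✓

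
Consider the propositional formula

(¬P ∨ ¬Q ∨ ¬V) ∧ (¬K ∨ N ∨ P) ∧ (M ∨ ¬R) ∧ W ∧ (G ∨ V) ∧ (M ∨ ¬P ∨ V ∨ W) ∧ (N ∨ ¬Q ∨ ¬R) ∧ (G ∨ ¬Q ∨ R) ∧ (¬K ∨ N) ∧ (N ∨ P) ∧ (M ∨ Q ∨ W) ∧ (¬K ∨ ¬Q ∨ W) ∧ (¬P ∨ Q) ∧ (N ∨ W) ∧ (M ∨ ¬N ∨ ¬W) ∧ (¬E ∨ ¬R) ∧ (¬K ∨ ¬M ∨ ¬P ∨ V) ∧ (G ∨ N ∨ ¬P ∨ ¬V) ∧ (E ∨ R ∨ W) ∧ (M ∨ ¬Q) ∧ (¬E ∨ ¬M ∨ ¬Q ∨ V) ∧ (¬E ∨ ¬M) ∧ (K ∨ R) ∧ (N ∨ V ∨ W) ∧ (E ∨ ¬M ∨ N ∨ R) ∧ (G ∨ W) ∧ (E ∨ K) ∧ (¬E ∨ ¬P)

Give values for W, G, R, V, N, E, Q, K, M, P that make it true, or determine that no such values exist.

Unit clause (W) forces W = True.
Set G = True.
Set R = True.
  then (M ∨ ¬R) forces M = True.
  then (¬E ∨ ¬R) forces E = False.
  then (E ∨ K) forces K = True.
  then (¬K ∨ N) forces N = True.
Set V = False.
  then (¬K ∨ ¬M ∨ ¬P ∨ V) forces P = False.
Set Q = True.
All clauses satisfied.

W: True; G: True; R: True; V: False; N: True; E: False; Q: True; K: True; M: True; P: False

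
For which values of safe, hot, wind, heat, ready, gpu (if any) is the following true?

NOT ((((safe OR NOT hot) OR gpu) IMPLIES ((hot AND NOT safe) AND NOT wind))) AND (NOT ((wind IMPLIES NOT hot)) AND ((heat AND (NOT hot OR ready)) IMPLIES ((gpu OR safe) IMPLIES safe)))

safe = True, hot = True, wind = True, heat = True, ready = False, gpu = False

  NOT ((((safe OR NOT hot) OR gpu) IMPLIES ((hot AND NOT safe) AND NOT wind))) = True
    ((safe OR NOT hot) OR gpu) IMPLIES ((hot AND NOT safe) AND NOT wind) = False
      (safe OR NOT hot) OR gpu = True
        safe OR NOT hot = True
          NOT hot = False
      (hot AND NOT safe) AND NOT wind = False
        hot AND NOT safe = False
          NOT safe = False
        NOT wind = False
  NOT ((wind IMPLIES NOT hot)) AND ((heat AND (NOT hot OR ready)) IMPLIES ((gpu OR safe) IMPLIES safe)) = True
    NOT ((wind IMPLIES NOT hot)) = True
      wind IMPLIES NOT hot = False
        NOT hot = False
    (heat AND (NOT hot OR ready)) IMPLIES ((gpu OR safe) IMPLIES safe) = True
      heat AND (NOT hot OR ready) = False
        NOT hot OR ready = False
          NOT hot = False
      (gpu OR safe) IMPLIES safe = True
        gpu OR safe = True
Both conjuncts True, so the formula holds.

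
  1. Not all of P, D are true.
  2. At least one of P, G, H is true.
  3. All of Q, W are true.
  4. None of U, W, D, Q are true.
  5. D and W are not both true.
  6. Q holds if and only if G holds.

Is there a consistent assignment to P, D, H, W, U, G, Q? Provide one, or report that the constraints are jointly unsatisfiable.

No satisfying assignment exists.

Case W = True:
  Constraint (4) is violated (W=T) — contradiction.
Case W = False:
  Constraint (3) is violated (W=F) — contradiction.
Both cases fail — unsatisfiable.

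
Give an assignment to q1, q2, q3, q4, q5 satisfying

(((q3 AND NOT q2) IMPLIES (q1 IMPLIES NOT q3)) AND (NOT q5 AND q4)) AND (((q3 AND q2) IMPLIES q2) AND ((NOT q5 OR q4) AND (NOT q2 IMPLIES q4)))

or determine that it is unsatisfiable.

q1: False; q2: False; q3: False; q4: True; q5: False

  ((q3 AND NOT q2) IMPLIES (q1 IMPLIES NOT q3)) AND (NOT q5 AND q4) = True
    (q3 AND NOT q2) IMPLIES (q1 IMPLIES NOT q3) = True
      q3 AND NOT q2 = False
        NOT q2 = True
      q1 IMPLIES NOT q3 = True
        NOT q3 = True
    NOT q5 AND q4 = True
      NOT q5 = True
  ((q3 AND q2) IMPLIES q2) AND ((NOT q5 OR q4) AND (NOT q2 IMPLIES q4)) = True
    (q3 AND q2) IMPLIES q2 = True
      q3 AND q2 = False
    (NOT q5 OR q4) AND (NOT q2 IMPLIES q4) = True
      NOT q5 OR q4 = True
        NOT q5 = True
      NOT q2 IMPLIES q4 = True
        NOT q2 = True
Both conjuncts True, so the formula holds.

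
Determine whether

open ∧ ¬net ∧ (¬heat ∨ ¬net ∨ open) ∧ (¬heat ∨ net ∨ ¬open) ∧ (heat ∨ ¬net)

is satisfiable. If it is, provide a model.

Unit clause (open) forces open = True.
Unit clause (¬net) forces net = False.
In (¬heat ∨ net ∨ ¬open) only ¬heat is left, so heat = False.
Check each clause:
  (open): open holds.
  (¬net): ¬net holds.
  (¬heat ∨ ¬net ∨ open): ¬heat holds.
  (¬heat ∨ net ∨ ¬open): ¬heat holds.
  (heat ∨ ¬net): ¬net holds.
All clauses satisfied.

open = True, net = False, heat = False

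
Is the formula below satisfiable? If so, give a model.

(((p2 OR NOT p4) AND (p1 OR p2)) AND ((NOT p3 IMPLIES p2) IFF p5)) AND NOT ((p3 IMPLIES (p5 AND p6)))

p1 = True, p2 = True, p3 = True, p4 = False, p5 = True, p6 = False

  ((p2 OR NOT p4) AND (p1 OR p2)) AND ((NOT p3 IMPLIES p2) IFF p5) = True
    (p2 OR NOT p4) AND (p1 OR p2) = True
      p2 OR NOT p4 = True
        NOT p4 = True
      p1 OR p2 = True
    (NOT p3 IMPLIES p2) IFF p5 = True
      NOT p3 IMPLIES p2 = True
        NOT p3 = False
  NOT ((p3 IMPLIES (p5 AND p6))) = True
    p3 IMPLIES (p5 AND p6) = False
      p5 AND p6 = False
Both conjuncts True, so the formula holds.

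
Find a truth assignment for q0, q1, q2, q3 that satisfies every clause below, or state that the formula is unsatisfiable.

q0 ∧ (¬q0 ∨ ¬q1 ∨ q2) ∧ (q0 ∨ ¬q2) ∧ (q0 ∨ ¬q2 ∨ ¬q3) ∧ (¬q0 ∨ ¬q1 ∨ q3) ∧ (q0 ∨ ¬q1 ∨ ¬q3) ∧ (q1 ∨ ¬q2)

q0=T; q1=T; q2=T; q3=T

Unit clause (q0) forces q0 = True.
Set q1 = True.
  then (¬q0 ∨ ¬q1 ∨ q2) forces q2 = True.
  then (¬q0 ∨ ¬q1 ∨ q3) forces q3 = True.
Check each clause:
  (q0): q0 holds.
  (¬q0 ∨ ¬q1 ∨ q2): q2 holds.
  (q0 ∨ ¬q2): q0 holds.
  (q0 ∨ ¬q2 ∨ ¬q3): q0 holds.
  (¬q0 ∨ ¬q1 ∨ q3): q3 holds.
  (q0 ∨ ¬q1 ∨ ¬q3): q0 holds.
  (q1 ∨ ¬q2): q1 holds.
All clauses satisfied.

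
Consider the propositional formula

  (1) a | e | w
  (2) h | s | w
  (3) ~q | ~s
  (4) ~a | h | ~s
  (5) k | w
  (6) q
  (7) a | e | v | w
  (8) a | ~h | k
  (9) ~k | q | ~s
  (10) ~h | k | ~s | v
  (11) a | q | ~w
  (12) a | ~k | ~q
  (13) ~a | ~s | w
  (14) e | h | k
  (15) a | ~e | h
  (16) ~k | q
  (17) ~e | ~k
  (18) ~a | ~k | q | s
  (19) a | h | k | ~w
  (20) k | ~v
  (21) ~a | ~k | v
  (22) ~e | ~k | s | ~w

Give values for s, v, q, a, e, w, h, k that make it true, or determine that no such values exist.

s=F, v=F, q=T, a=T, e=F, w=T, h=T, k=F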